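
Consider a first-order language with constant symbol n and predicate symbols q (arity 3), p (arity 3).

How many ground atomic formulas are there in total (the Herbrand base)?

2

With no function symbols, the Herbrand universe is just the 1 constant.
Ground atoms per predicate: q: 1^3 = 1, p: 1^3 = 1.
Herbrand base size = 1 + 1 = 2.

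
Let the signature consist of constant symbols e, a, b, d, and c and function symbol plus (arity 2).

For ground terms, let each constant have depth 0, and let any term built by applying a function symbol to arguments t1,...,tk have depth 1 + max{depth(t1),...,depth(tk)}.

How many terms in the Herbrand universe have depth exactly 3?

Count level by level. With function symbols plus/2, the terms of depth ≤ k are the 5 constants together with each function applied to depth-≤(k−1) tuples, so N_k = 5 + N_{k-1}^2.
N_0 = 5
N_1 = 5 + 5^2 = 30
N_2 = 5 + 30^2 = 905
N_3 = 5 + 905^2 = 819030
Terms of depth exactly 3: N_3 − N_2 = 819030 − 905 = 818125.

818125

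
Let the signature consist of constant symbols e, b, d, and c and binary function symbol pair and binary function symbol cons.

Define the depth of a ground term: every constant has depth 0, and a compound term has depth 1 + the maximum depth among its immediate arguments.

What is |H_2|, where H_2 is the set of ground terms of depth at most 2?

2596

Write N_k for the number of ground terms of depth ≤ k. A term of depth ≤ k is either a constant or a function symbol applied to arguments of depth ≤ k−1, so N_k = 4 + N_{k-1}^2 + N_{k-1}^2.
N_0 = 4
N_1 = 4 + 4^2 + 4^2 = 36
N_2 = 4 + 36^2 + 36^2 = 2596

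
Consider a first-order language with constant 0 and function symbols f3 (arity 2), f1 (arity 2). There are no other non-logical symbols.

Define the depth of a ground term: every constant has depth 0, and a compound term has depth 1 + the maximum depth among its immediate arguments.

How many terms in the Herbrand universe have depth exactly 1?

2

Let N_k = |{terms of depth ≤ k}|. Then N_0 = 1 and N_k = 1 + N_{k-1}^2 + N_{k-1}^2 for k ≥ 1 (one summand per function symbol, arity giving the exponent).
N_0 = 1
N_1 = 1 + 1^2 + 1^2 = 3
Terms of depth exactly 1: N_1 − N_0 = 3 − 1 = 2.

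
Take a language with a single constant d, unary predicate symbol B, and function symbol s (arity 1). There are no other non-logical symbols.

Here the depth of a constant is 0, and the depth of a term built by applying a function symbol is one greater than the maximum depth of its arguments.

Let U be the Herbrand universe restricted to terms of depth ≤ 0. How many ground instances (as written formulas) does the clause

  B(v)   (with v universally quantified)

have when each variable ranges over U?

Ground terms of depth ≤ 0:
  Let N_k count ground terms of depth at most k. Each non-constant term of depth ≤ k is some function symbol applied to depth-≤(k−1) arguments, giving N_k = 1 + N_{k-1}.
  N_0 = 1
  Explicitly: d.
So there is exactly 1 ground term available for substitution.
There is 1 variable to instantiate (v),  occurring in at least one literal, so different choices give different ground instances.
Number of ground instances = 1.

1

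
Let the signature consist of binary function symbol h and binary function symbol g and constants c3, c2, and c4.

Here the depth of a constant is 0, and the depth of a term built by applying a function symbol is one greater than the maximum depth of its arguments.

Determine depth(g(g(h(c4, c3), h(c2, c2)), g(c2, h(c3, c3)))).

depth(h(c4, c3)) = 1 + max(0, 0) = 1
depth(h(c2, c2)) = 1 + max(0, 0) = 1
depth(g(h(c4, c3), h(c2, c2))) = 1 + max(1, 1) = 2
depth(h(c3, c3)) = 1 + max(0, 0) = 1
depth(g(c2, h(c3, c3))) = 1 + max(0, 1) = 2
depth(g(g(h(c4, c3), h(c2, c2)), g(c2, h(c3, c3)))) = 1 + max(2, 2) = 3

3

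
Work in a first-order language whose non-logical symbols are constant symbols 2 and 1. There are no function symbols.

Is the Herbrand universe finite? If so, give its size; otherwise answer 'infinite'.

There are no function symbols, so every ground term is one of the 2 constants.
The Herbrand universe is {2, 1}, which is finite with 2 elements.

2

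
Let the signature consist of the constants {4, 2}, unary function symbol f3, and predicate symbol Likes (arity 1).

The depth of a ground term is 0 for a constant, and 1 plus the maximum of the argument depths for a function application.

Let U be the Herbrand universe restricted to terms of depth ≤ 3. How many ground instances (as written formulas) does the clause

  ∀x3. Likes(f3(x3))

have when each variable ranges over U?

Ground terms of depth ≤ 3:
  Count level by level. With function symbols f3/1, the terms of depth ≤ k are the 2 constants together with each function applied to depth-≤(k−1) tuples, so N_k = 2 + N_{k-1}.
  N_0 = 2
  N_1 = 2 + 2 = 4
  N_2 = 2 + 4 = 6
  N_3 = 2 + 6 = 8
  Explicitly: 4, 2, f3(4), f3(2), f3(f3(4)), f3(f3(2)), f3(f3(f3(4))), f3(f3(f3(2))).
So there are 8 ground terms available for substitution.
The variable x3 ranges independently over the available ground terms, and distinct assignments produce distinct instances.
Number of ground instances = 8.

8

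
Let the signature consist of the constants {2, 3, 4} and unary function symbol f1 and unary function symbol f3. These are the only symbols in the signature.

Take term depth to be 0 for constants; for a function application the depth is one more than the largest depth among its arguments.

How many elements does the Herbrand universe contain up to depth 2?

21

Count level by level. With function symbols f1/1, f3/1, the terms of depth ≤ k are the 3 constants together with each function applied to depth-≤(k−1) tuples, so N_k = 3 + N_{k-1} + N_{k-1}.
N_0 = 3
N_1 = 3 + 3 + 3 = 9
N_2 = 3 + 9 + 9 = 21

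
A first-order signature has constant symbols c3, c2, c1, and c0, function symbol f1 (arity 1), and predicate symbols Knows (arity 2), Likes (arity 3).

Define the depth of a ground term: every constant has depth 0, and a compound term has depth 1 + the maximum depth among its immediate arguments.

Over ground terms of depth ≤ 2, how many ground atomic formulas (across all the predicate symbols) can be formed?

1872

First count ground terms of depth ≤ 2.
If N_k denotes the number of depth-≤k ground terms, the 4 constants give N_0 = 4, and each function symbol of arity r contributes N_{k-1}^r new terms at level k: N_k = 4 + N_{k-1}.
N_0 = 4
N_1 = 4 + 4 = 8
N_2 = 4 + 8 = 12
So |H| = 12.
For each predicate symbol, the number of ground atoms is |H| raised to its arity; summing:
  Knows: 12^2 = 144;  Likes: 12^3 = 1728
Total ground atoms: 144 + 1728 = 1872.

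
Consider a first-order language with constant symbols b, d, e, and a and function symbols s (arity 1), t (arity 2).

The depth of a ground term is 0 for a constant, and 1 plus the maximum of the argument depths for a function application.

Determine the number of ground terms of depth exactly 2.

Count level by level. With function symbols s/1, t/2, the terms of depth ≤ k are the 4 constants together with each function applied to depth-≤(k−1) tuples, so N_k = 4 + N_{k-1} + N_{k-1}^2.
N_0 = 4
N_1 = 4 + 4 + 4^2 = 24
N_2 = 4 + 24 + 24^2 = 604
Terms of depth exactly 2: N_2 − N_1 = 604 − 24 = 580.

580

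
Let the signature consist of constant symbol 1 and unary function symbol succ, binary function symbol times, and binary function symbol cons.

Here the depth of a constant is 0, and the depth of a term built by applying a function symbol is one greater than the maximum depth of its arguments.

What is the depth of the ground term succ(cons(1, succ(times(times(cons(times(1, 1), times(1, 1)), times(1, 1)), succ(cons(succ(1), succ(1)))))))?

depth(times(1, 1)) = 1 + max(0, 0) = 1
depth(cons(times(1, 1), times(1, 1))) = 1 + max(1, 1) = 2
depth(times(cons(times(1, 1), times(1, 1)), times(1, 1))) = 1 + max(2, 1) = 3
depth(succ(1)) = 1 + depth(1) = 1 + 0 = 1
depth(cons(succ(1), succ(1))) = 1 + max(1, 1) = 2
depth(succ(cons(succ(1), succ(1)))) = 1 + depth(cons(succ(1), succ(1))) = 1 + 2 = 3
depth(times(times(cons(times(1, 1), times(1, 1)), times(1, 1)), succ(cons(succ(1), succ(1))))) = 1 + max(3, 3) = 4
depth(succ(times(times(cons(times(1, 1), times(1, 1)), times(1, 1)), succ(cons(succ(1), succ(1)))))) = 1 + depth(times(times(cons(times(1, 1), times(1, 1)), times(1, 1)), succ(cons(succ(1), succ(1))))) = 1 + 4 = 5
depth(cons(1, succ(times(times(cons(times(1, 1), times(1, 1)), times(1, 1)), succ(cons(succ(1), succ(1))))))) = 1 + max(0, 5) = 6
depth(succ(cons(1, succ(times(times(cons(times(1, 1), times(1, 1)), times(1, 1)), succ(cons(succ(1), succ(1)))))))) = 1 + depth(cons(1, succ(times(times(cons(times(1, 1), times(1, 1)), times(1, 1)), succ(cons(succ(1), succ(1))))))) = 1 + 6 = 7

7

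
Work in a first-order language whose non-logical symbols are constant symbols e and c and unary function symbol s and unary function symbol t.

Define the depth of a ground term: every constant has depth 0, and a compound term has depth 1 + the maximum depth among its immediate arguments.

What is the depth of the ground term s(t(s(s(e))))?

depth(s(e)) = 1 + depth(e) = 1 + 0 = 1
depth(s(s(e))) = 1 + depth(s(e)) = 1 + 1 = 2
depth(t(s(s(e)))) = 1 + depth(s(s(e))) = 1 + 2 = 3
depth(s(t(s(s(e))))) = 1 + depth(t(s(s(e)))) = 1 + 3 = 4

4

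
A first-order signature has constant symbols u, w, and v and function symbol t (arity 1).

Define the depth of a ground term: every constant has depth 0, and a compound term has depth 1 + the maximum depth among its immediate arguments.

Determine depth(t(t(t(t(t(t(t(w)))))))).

depth(t(w)) = 1 + depth(w) = 1 + 0 = 1
depth(t(t(w))) = 1 + depth(t(w)) = 1 + 1 = 2
depth(t(t(t(w)))) = 1 + depth(t(t(w))) = 1 + 2 = 3
depth(t(t(t(t(w))))) = 1 + depth(t(t(t(w)))) = 1 + 3 = 4
depth(t(t(t(t(t(w)))))) = 1 + depth(t(t(t(t(w))))) = 1 + 4 = 5
depth(t(t(t(t(t(t(w))))))) = 1 + depth(t(t(t(t(t(w)))))) = 1 + 5 = 6
depth(t(t(t(t(t(t(t(w)))))))) = 1 + depth(t(t(t(t(t(t(w))))))) = 1 + 6 = 7

7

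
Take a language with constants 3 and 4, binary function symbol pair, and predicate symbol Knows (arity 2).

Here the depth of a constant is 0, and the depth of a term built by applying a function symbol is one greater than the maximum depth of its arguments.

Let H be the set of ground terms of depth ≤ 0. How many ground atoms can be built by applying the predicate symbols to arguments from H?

4

First count ground terms of depth ≤ 0.
Let N_k count ground terms of depth at most k. Each non-constant term of depth ≤ k is some function symbol applied to depth-≤(k−1) arguments, giving N_k = 2 + N_{k-1}^2.
N_0 = 2
Explicitly: 3, 4.
So |H| = 2.
Ground atoms are formed by filling each argument slot of a predicate with a term from H, so an r-ary predicate gives |H|^r atoms:
  Knows: 2^2 = 4
Total ground atoms: 4.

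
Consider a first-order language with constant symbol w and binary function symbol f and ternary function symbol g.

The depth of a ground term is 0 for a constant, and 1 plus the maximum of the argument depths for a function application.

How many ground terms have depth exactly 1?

2

Write N_k for the number of ground terms of depth ≤ k. A term of depth ≤ k is either a constant or a function symbol applied to arguments of depth ≤ k−1, so N_k = 1 + N_{k-1}^2 + N_{k-1}^3.
N_0 = 1
N_1 = 1 + 1^2 + 1^3 = 3
Terms of depth exactly 1: N_1 − N_0 = 3 − 1 = 2.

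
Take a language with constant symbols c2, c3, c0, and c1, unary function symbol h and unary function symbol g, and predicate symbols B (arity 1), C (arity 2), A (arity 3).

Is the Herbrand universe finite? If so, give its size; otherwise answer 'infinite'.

infinite

The signature has at least one function symbol (h, arity 1) and at least one constant (c2).
Iterating h gives infinitely many distinct ground terms: c2, h(c2), h(h(c2)), ...
So the Herbrand universe is infinite.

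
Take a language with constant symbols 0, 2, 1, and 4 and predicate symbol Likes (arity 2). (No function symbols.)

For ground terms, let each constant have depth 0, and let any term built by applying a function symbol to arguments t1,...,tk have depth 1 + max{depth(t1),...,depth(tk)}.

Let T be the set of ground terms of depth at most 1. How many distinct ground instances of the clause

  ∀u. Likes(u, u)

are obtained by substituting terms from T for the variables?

Ground terms of depth ≤ 1:
  With no function symbols every ground term is a constant, so there are exactly 4 ground terms at every depth bound.
  N_0 = 4
  N_1 = 4
So there are 4 ground terms available for substitution.
The body mentions the single quantified variable u; since ground terms form a free algebra, no two substitutions collapse to the same formula.
Number of ground instances = 4.

4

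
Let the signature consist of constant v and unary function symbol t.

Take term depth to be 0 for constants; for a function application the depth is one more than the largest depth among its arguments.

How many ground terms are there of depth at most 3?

4

Let N_k = |{terms of depth ≤ k}|. Then N_0 = 1 and N_k = 1 + N_{k-1} for k ≥ 1 (one summand per function symbol, arity giving the exponent).
N_0 = 1
N_1 = 1 + 1 = 2
N_2 = 1 + 2 = 3
N_3 = 1 + 3 = 4
Explicitly: v, t(v), t(t(v)), t(t(t(v))).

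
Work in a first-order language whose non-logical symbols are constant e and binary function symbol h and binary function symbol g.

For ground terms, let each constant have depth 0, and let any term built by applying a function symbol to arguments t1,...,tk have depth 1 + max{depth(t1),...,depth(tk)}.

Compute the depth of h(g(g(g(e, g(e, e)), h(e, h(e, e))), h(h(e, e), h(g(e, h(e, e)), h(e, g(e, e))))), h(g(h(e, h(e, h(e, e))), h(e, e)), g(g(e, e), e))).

depth(g(e, e)) = 1 + max(0, 0) = 1
depth(g(e, g(e, e))) = 1 + max(0, 1) = 2
depth(h(e, e)) = 1 + max(0, 0) = 1
depth(h(e, h(e, e))) = 1 + max(0, 1) = 2
depth(g(g(e, g(e, e)), h(e, h(e, e)))) = 1 + max(2, 2) = 3
depth(g(e, h(e, e))) = 1 + max(0, 1) = 2
depth(h(e, g(e, e))) = 1 + max(0, 1) = 2
depth(h(g(e, h(e, e)), h(e, g(e, e)))) = 1 + max(2, 2) = 3
depth(h(h(e, e), h(g(e, h(e, e)), h(e, g(e, e))))) = 1 + max(1, 3) = 4
depth(g(g(g(e, g(e, e)), h(e, h(e, e))), h(h(e, e), h(g(e, h(e, e)), h(e, g(e, e)))))) = 1 + max(3, 4) = 5
depth(h(e, h(e, h(e, e)))) = 1 + max(0, 2) = 3
depth(g(h(e, h(e, h(e, e))), h(e, e))) = 1 + max(3, 1) = 4
depth(g(g(e, e), e)) = 1 + max(1, 0) = 2
depth(h(g(h(e, h(e, h(e, e))), h(e, e)), g(g(e, e), e))) = 1 + max(4, 2) = 5
depth(h(g(g(g(e, g(e, e)), h(e, h(e, e))), h(h(e, e), h(g(e, h(e, e)), h(e, g(e, e))))), h(g(h(e, h(e, h(e, e))), h(e, e)), g(g(e, e), e)))) = 1 + max(5, 5) = 6

6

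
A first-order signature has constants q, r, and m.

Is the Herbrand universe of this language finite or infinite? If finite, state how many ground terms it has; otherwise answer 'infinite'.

There are no function symbols, so every ground term is one of the 3 constants.
The Herbrand universe is {q, r, m}, which is finite with 3 elements.

3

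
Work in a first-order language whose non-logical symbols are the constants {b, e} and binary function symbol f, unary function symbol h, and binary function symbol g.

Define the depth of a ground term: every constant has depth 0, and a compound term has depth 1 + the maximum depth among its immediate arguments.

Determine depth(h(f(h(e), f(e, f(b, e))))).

depth(h(e)) = 1 + depth(e) = 1 + 0 = 1
depth(f(b, e)) = 1 + max(0, 0) = 1
depth(f(e, f(b, e))) = 1 + max(0, 1) = 2
depth(f(h(e), f(e, f(b, e)))) = 1 + max(1, 2) = 3
depth(h(f(h(e), f(e, f(b, e))))) = 1 + depth(f(h(e), f(e, f(b, e)))) = 1 + 3 = 4

4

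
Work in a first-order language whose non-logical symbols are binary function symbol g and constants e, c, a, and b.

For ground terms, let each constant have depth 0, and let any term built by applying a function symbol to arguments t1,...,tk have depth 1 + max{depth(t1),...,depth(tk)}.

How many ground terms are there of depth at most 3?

Let N_k count ground terms of depth at most k. Each non-constant term of depth ≤ k is some function symbol applied to depth-≤(k−1) arguments, giving N_k = 4 + N_{k-1}^2.
N_0 = 4
N_1 = 4 + 4^2 = 20
N_2 = 4 + 20^2 = 404
N_3 = 4 + 404^2 = 163220

163220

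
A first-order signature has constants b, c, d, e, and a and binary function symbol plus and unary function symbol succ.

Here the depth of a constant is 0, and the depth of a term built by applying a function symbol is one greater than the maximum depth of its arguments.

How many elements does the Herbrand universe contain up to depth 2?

1265

If N_k denotes the number of depth-≤k ground terms, the 5 constants give N_0 = 5, and each function symbol of arity r contributes N_{k-1}^r new terms at level k: N_k = 5 + N_{k-1}^2 + N_{k-1}.
N_0 = 5
N_1 = 5 + 5^2 + 5 = 35
N_2 = 5 + 35^2 + 35 = 1265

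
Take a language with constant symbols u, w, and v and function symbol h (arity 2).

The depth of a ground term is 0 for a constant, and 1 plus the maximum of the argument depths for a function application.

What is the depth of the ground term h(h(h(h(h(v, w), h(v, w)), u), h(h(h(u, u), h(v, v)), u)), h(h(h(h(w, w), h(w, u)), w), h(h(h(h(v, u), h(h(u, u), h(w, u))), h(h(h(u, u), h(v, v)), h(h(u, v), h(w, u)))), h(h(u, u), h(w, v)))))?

depth(h(v, w)) = 1 + max(0, 0) = 1
depth(h(h(v, w), h(v, w))) = 1 + max(1, 1) = 2
depth(h(h(h(v, w), h(v, w)), u)) = 1 + max(2, 0) = 3
depth(h(u, u)) = 1 + max(0, 0) = 1
depth(h(v, v)) = 1 + max(0, 0) = 1
depth(h(h(u, u), h(v, v))) = 1 + max(1, 1) = 2
depth(h(h(h(u, u), h(v, v)), u)) = 1 + max(2, 0) = 3
depth(h(h(h(h(v, w), h(v, w)), u), h(h(h(u, u), h(v, v)), u))) = 1 + max(3, 3) = 4
depth(h(w, w)) = 1 + max(0, 0) = 1
depth(h(w, u)) = 1 + max(0, 0) = 1
depth(h(h(w, w), h(w, u))) = 1 + max(1, 1) = 2
depth(h(h(h(w, w), h(w, u)), w)) = 1 + max(2, 0) = 3
depth(h(v, u)) = 1 + max(0, 0) = 1
depth(h(h(u, u), h(w, u))) = 1 + max(1, 1) = 2
depth(h(h(v, u), h(h(u, u), h(w, u)))) = 1 + max(1, 2) = 3
depth(h(u, v)) = 1 + max(0, 0) = 1
depth(h(h(u, v), h(w, u))) = 1 + max(1, 1) = 2
depth(h(h(h(u, u), h(v, v)), h(h(u, v), h(w, u)))) = 1 + max(2, 2) = 3
depth(h(h(h(v, u), h(h(u, u), h(w, u))), h(h(h(u, u), h(v, v)), h(h(u, v), h(w, u))))) = 1 + max(3, 3) = 4
depth(h(w, v)) = 1 + max(0, 0) = 1
depth(h(h(u, u), h(w, v))) = 1 + max(1, 1) = 2
depth(h(h(h(h(v, u), h(h(u, u), h(w, u))), h(h(h(u, u), h(v, v)), h(h(u, v), h(w, u)))), h(h(u, u), h(w, v)))) = 1 + max(4, 2) = 5
depth(h(h(h(h(w, w), h(w, u)), w), h(h(h(h(v, u), h(h(u, u), h(w, u))), h(h(h(u, u), h(v, v)), h(h(u, v), h(w, u)))), h(h(u, u), h(w, v))))) = 1 + max(3, 5) = 6
depth(h(h(h(h(h(v, w), h(v, w)), u), h(h(h(u, u), h(v, v)), u)), h(h(h(h(w, w), h(w, u)), w), h(h(h(h(v, u), h(h(u, u), h(w, u))), h(h(h(u, u), h(v, v)), h(h(u, v), h(w, u)))), h(h(u, u), h(w, v)))))) = 1 + max(4, 6) = 7

7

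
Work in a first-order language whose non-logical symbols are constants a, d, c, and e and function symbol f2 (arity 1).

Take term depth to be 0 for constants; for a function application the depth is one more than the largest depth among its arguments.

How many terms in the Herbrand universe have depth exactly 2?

If N_k denotes the number of depth-≤k ground terms, the 4 constants give N_0 = 4, and each function symbol of arity r contributes N_{k-1}^r new terms at level k: N_k = 4 + N_{k-1}.
N_0 = 4
N_1 = 4 + 4 = 8
N_2 = 4 + 8 = 12
Terms of depth exactly 2: N_2 − N_1 = 12 − 8 = 4.

4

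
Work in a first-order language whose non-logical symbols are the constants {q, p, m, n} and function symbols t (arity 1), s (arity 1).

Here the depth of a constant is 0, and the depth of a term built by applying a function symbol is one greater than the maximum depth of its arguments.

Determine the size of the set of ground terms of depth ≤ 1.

Let N_k = |{terms of depth ≤ k}|. Then N_0 = 4 and N_k = 4 + N_{k-1} + N_{k-1} for k ≥ 1 (one summand per function symbol, arity giving the exponent).
N_0 = 4
N_1 = 4 + 4 + 4 = 12
Explicitly: q, p, m, n, t(q), t(p), t(m), t(n), s(q), s(p), s(m), s(n).

12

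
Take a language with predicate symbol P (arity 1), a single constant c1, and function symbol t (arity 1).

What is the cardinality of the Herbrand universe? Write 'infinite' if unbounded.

The signature has at least one function symbol (t, arity 1) and at least one constant (c1).
Iterating t gives infinitely many distinct ground terms: c1, t(c1), t(t(c1)), ...
So the Herbrand universe is infinite.

infinite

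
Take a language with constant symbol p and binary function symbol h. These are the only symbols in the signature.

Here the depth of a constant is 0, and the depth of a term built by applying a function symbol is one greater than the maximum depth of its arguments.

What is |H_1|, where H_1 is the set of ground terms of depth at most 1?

If N_k denotes the number of depth-≤k ground terms, the 1 constant gives N_0 = 1, and each function symbol of arity r contributes N_{k-1}^r new terms at level k: N_k = 1 + N_{k-1}^2.
N_0 = 1
N_1 = 1 + 1^2 = 2

2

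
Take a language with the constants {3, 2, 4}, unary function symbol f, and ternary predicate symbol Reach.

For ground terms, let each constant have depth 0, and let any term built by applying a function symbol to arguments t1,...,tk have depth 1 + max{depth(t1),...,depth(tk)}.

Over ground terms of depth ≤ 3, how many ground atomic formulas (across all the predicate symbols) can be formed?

1728

First count ground terms of depth ≤ 3.
Count level by level. With function symbols f/1, the terms of depth ≤ k are the 3 constants together with each function applied to depth-≤(k−1) tuples, so N_k = 3 + N_{k-1}.
N_0 = 3
N_1 = 3 + 3 = 6
N_2 = 3 + 6 = 9
N_3 = 3 + 9 = 12
Explicitly: 3, 2, 4, f(3), f(2), f(4), f(f(3)), f(f(2)), f(f(4)), f(f(f(3))), f(f(f(2))), f(f(f(4))).
So |H| = 12.
Each predicate of arity r yields |H|^r ground atoms (one per choice of an r-tuple from H):
  Reach: 12^3 = 1728
Total ground atoms: 1728.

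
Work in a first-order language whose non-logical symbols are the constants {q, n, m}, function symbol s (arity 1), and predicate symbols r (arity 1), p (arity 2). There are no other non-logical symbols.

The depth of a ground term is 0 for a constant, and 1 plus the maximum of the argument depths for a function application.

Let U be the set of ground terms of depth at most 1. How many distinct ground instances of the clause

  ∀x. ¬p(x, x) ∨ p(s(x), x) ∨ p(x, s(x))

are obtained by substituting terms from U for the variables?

6

Ground terms of depth ≤ 1:
  Let N_k count ground terms of depth at most k. Each non-constant term of depth ≤ k is some function symbol applied to depth-≤(k−1) arguments, giving N_k = 3 + N_{k-1}.
  N_0 = 3
  N_1 = 3 + 3 = 6
  Explicitly: q, n, m, s(q), s(n), s(m).
So there are 6 ground terms available for substitution.
The variable x ranges independently over the available ground terms, and distinct assignments produce distinct instances.
Number of ground instances = 6.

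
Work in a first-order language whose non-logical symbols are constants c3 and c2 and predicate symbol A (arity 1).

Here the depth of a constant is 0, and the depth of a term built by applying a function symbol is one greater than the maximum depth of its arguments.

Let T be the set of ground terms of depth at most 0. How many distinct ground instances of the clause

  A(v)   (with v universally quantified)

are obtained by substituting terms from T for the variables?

2

Ground terms of depth ≤ 0:
  With no function symbols every ground term is a constant, so there are exactly 2 ground terms at every depth bound.
  N_0 = 2
So there are 2 ground terms available for substitution.
The variable v ranges independently over the available ground terms, and distinct assignments produce distinct instances.
Number of ground instances = 2.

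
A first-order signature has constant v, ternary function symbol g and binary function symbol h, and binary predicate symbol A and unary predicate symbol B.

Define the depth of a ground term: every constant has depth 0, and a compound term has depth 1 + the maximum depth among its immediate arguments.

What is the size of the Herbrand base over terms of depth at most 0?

First count ground terms of depth ≤ 0.
Let N_k count ground terms of depth at most k. Each non-constant term of depth ≤ k is some function symbol applied to depth-≤(k−1) arguments, giving N_k = 1 + N_{k-1}^3 + N_{k-1}^2.
N_0 = 1
Explicitly: v.
So |H| = 1.
For each predicate symbol, the number of ground atoms is |H| raised to its arity; summing:
  A: 1^2 = 1;  B: 1
Total ground atoms: 1 + 1 = 2.

2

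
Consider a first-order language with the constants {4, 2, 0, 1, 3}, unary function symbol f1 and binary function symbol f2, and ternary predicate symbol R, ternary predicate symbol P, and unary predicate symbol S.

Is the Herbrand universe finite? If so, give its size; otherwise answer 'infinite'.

infinite

The signature has at least one function symbol (f1, arity 1) and at least one constant (4).
Iterating f1 gives infinitely many distinct ground terms: 4, f1(4), f1(f1(4)), ...
So the Herbrand universe is infinite.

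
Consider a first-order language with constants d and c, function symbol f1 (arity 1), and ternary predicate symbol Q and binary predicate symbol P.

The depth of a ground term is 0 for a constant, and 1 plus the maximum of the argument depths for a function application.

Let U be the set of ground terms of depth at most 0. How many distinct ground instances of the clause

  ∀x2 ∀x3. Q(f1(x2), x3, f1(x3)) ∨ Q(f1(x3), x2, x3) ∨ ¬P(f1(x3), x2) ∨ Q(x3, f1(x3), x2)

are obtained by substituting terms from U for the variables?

4

Ground terms of depth ≤ 0:
  Count level by level. With function symbols f1/1, the terms of depth ≤ k are the 2 constants together with each function applied to depth-≤(k−1) tuples, so N_k = 2 + N_{k-1}.
  N_0 = 2
  Explicitly: d, c.
So there are 2 ground terms available for substitution.
The clause has 2 distinct variables (x2, x3), each appearing in the body. In the free term algebra distinct substitutions yield syntactically distinct ground instances.
Number of ground instances = 2^2 = 4.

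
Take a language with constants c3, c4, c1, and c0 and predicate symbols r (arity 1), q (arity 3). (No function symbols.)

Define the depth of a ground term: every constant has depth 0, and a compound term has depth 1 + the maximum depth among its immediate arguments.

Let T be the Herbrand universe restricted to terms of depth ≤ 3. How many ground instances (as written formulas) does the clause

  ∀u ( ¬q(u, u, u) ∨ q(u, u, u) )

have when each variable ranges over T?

Ground terms of depth ≤ 3:
  With no function symbols every ground term is a constant, so there are exactly 4 ground terms at every depth bound.
  N_0 = 4
  N_1 = 4
  N_2 = 4
  N_3 = 4
So there are 4 ground terms available for substitution.
There is 1 variable to instantiate (u),  occurring in at least one literal, so different choices give different ground instances.
Number of ground instances = 4.

4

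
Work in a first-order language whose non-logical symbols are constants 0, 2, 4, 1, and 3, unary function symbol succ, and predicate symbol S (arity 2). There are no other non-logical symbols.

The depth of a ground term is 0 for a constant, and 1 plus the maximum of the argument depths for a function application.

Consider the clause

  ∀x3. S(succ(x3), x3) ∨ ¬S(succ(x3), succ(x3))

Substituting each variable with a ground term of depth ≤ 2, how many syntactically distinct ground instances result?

15

Ground terms of depth ≤ 2:
  Write N_k for the number of ground terms of depth ≤ k. A term of depth ≤ k is either a constant or a function symbol applied to arguments of depth ≤ k−1, so N_k = 5 + N_{k-1}.
  N_0 = 5
  N_1 = 5 + 5 = 10
  N_2 = 5 + 10 = 15
So there are 15 ground terms available for substitution.
There is 1 variable to instantiate (x3),  occurring in at least one literal, so different choices give different ground instances.
Number of ground instances = 15.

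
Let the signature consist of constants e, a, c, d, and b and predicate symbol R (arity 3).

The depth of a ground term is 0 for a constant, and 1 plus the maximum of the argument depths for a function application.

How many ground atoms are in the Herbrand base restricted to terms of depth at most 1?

125

First count ground terms of depth ≤ 1.
With no function symbols every ground term is a constant, so there are exactly 5 ground terms at every depth bound.
N_0 = 5
N_1 = 5
Explicitly: e, a, c, d, b.
So |H| = 5.
For each predicate symbol, the number of ground atoms is |H| raised to its arity; summing:
  R: 5^3 = 125
Total ground atoms: 125.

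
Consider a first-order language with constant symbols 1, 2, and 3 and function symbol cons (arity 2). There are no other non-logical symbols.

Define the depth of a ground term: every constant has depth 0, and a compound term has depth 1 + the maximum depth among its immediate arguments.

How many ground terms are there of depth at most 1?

Write N_k for the number of ground terms of depth ≤ k. A term of depth ≤ k is either a constant or a function symbol applied to arguments of depth ≤ k−1, so N_k = 3 + N_{k-1}^2.
N_0 = 3
N_1 = 3 + 3^2 = 12
Explicitly: 1, 2, 3, cons(1, 1), cons(1, 2), cons(1, 3), cons(2, 1), cons(2, 2), cons(2, 3), cons(3, 1), cons(3, 2), cons(3, 3).

12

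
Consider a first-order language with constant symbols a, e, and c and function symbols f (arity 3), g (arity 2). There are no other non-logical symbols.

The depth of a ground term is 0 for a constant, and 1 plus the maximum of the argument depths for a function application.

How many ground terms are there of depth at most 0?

Count level by level. With function symbols f/3, g/2, the terms of depth ≤ k are the 3 constants together with each function applied to depth-≤(k−1) tuples, so N_k = 3 + N_{k-1}^3 + N_{k-1}^2.
N_0 = 3
Explicitly: a, e, c.

3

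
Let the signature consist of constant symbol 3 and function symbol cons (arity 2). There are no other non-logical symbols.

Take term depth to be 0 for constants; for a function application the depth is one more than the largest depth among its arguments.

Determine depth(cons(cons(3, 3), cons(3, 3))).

depth(cons(3, 3)) = 1 + max(0, 0) = 1
depth(cons(cons(3, 3), cons(3, 3))) = 1 + max(1, 1) = 2

2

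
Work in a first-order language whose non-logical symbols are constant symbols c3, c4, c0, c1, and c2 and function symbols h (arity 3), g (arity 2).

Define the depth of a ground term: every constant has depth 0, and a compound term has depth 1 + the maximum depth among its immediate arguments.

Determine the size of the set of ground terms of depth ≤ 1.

Write N_k for the number of ground terms of depth ≤ k. A term of depth ≤ k is either a constant or a function symbol applied to arguments of depth ≤ k−1, so N_k = 5 + N_{k-1}^3 + N_{k-1}^2.
N_0 = 5
N_1 = 5 + 5^3 + 5^2 = 155

155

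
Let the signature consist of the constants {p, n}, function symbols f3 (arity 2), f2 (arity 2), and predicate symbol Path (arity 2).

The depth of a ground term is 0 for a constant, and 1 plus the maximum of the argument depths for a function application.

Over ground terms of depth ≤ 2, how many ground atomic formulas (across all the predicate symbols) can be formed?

40804

First count ground terms of depth ≤ 2.
Count level by level. With function symbols f3/2, f2/2, the terms of depth ≤ k are the 2 constants together with each function applied to depth-≤(k−1) tuples, so N_k = 2 + N_{k-1}^2 + N_{k-1}^2.
N_0 = 2
N_1 = 2 + 2^2 + 2^2 = 10
N_2 = 2 + 10^2 + 10^2 = 202
So |H| = 202.
Each predicate of arity r yields |H|^r ground atoms (one per choice of an r-tuple from H):
  Path: 202^2 = 40804
Total ground atoms: 40804.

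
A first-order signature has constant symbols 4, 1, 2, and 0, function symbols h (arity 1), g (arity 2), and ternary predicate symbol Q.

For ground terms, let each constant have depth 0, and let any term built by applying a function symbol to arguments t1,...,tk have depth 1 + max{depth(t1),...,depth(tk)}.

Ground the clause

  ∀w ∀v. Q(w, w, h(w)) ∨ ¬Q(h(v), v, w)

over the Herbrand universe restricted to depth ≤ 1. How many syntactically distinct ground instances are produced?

Ground terms of depth ≤ 1:
  Count level by level. With function symbols h/1, g/2, the terms of depth ≤ k are the 4 constants together with each function applied to depth-≤(k−1) tuples, so N_k = 4 + N_{k-1} + N_{k-1}^2.
  N_0 = 4
  N_1 = 4 + 4 + 4^2 = 24
So there are 24 ground terms available for substitution.
There are 2 variables to instantiate (w, v), each occurring in at least one literal, so different choices give different ground instances.
Number of ground instances = 24^2 = 576.

576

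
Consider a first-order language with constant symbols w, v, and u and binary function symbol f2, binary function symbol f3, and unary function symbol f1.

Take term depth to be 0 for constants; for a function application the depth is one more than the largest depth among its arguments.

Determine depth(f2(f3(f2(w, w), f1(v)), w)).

depth(f2(w, w)) = 1 + max(0, 0) = 1
depth(f1(v)) = 1 + depth(v) = 1 + 0 = 1
depth(f3(f2(w, w), f1(v))) = 1 + max(1, 1) = 2
depth(f2(f3(f2(w, w), f1(v)), w)) = 1 + max(2, 0) = 3

3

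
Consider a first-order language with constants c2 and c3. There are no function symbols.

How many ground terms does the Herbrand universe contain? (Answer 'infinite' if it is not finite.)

There are no function symbols, so every ground term is one of the 2 constants.
The Herbrand universe is {c2, c3}, which is finite with 2 elements.

2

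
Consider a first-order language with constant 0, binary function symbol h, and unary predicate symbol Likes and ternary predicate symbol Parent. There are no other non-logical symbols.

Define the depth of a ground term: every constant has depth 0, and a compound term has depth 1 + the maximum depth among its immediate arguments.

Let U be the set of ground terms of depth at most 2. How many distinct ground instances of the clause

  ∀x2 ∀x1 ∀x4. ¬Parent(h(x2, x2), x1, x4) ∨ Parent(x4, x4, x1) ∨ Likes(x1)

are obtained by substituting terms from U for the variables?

125

Ground terms of depth ≤ 2:
  Write N_k for the number of ground terms of depth ≤ k. A term of depth ≤ k is either a constant or a function symbol applied to arguments of depth ≤ k−1, so N_k = 1 + N_{k-1}^2.
  N_0 = 1
  N_1 = 1 + 1^2 = 2
  N_2 = 1 + 2^2 = 5
So there are 5 ground terms available for substitution.
Each of x2, x1, x4 ranges independently over the available ground terms, and distinct assignments produce distinct instances.
Number of ground instances = 5^3 = 125.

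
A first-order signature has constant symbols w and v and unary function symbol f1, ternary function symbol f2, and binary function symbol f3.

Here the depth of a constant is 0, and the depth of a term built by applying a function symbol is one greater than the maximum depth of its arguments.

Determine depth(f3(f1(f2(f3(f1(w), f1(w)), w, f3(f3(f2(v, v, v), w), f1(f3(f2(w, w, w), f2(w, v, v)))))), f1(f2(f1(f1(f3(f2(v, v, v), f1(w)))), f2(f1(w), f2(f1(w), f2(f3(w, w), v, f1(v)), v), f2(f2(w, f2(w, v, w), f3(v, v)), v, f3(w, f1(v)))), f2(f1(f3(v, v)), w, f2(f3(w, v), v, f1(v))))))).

7

depth(f1(w)) = 1 + depth(w) = 1 + 0 = 1
depth(f3(f1(w), f1(w))) = 1 + max(1, 1) = 2
depth(f2(v, v, v)) = 1 + max(0, 0, 0) = 1
depth(f3(f2(v, v, v), w)) = 1 + max(1, 0) = 2
depth(f2(w, w, w)) = 1 + max(0, 0, 0) = 1
depth(f2(w, v, v)) = 1 + max(0, 0, 0) = 1
depth(f3(f2(w, w, w), f2(w, v, v))) = 1 + max(1, 1) = 2
depth(f1(f3(f2(w, w, w), f2(w, v, v)))) = 1 + depth(f3(f2(w, w, w), f2(w, v, v))) = 1 + 2 = 3
depth(f3(f3(f2(v, v, v), w), f1(f3(f2(w, w, w), f2(w, v, v))))) = 1 + max(2, 3) = 4
depth(f2(f3(f1(w), f1(w)), w, f3(f3(f2(v, v, v), w), f1(f3(f2(w, w, w), f2(w, v, v)))))) = 1 + max(2, 0, 4) = 5
depth(f1(f2(f3(f1(w), f1(w)), w, f3(f3(f2(v, v, v), w), f1(f3(f2(w, w, w), f2(w, v, v))))))) = 1 + depth(f2(f3(f1(w), f1(w)), w, f3(f3(f2(v, v, v), w), f1(f3(f2(w, w, w), f2(w, v, v)))))) = 1 + 5 = 6
depth(f3(f2(v, v, v), f1(w))) = 1 + max(1, 1) = 2
depth(f1(f3(f2(v, v, v), f1(w)))) = 1 + depth(f3(f2(v, v, v), f1(w))) = 1 + 2 = 3
depth(f1(f1(f3(f2(v, v, v), f1(w))))) = 1 + depth(f1(f3(f2(v, v, v), f1(w)))) = 1 + 3 = 4
depth(f3(w, w)) = 1 + max(0, 0) = 1
depth(f1(v)) = 1 + depth(v) = 1 + 0 = 1
depth(f2(f3(w, w), v, f1(v))) = 1 + max(1, 0, 1) = 2
depth(f2(f1(w), f2(f3(w, w), v, f1(v)), v)) = 1 + max(1, 2, 0) = 3
depth(f2(w, v, w)) = 1 + max(0, 0, 0) = 1
depth(f3(v, v)) = 1 + max(0, 0) = 1
depth(f2(w, f2(w, v, w), f3(v, v))) = 1 + max(0, 1, 1) = 2
depth(f3(w, f1(v))) = 1 + max(0, 1) = 2
depth(f2(f2(w, f2(w, v, w), f3(v, v)), v, f3(w, f1(v)))) = 1 + max(2, 0, 2) = 3
depth(f2(f1(w), f2(f1(w), f2(f3(w, w), v, f1(v)), v), f2(f2(w, f2(w, v, w), f3(v, v)), v, f3(w, f1(v))))) = 1 + max(1, 3, 3) = 4
depth(f1(f3(v, v))) = 1 + depth(f3(v, v)) = 1 + 1 = 2
depth(f3(w, v)) = 1 + max(0, 0) = 1
depth(f2(f3(w, v), v, f1(v))) = 1 + max(1, 0, 1) = 2
depth(f2(f1(f3(v, v)), w, f2(f3(w, v), v, f1(v)))) = 1 + max(2, 0, 2) = 3
depth(f2(f1(f1(f3(f2(v, v, v), f1(w)))), f2(f1(w), f2(f1(w), f2(f3(w, w), v, f1(v)), v), f2(f2(w, f2(w, v, w), f3(v, v)), v, f3(w, f1(v)))), f2(f1(f3(v, v)), w, f2(f3(w, v), v, f1(v))))) = 1 + max(4, 4, 3) = 5
depth(f1(f2(f1(f1(f3(f2(v, v, v), f1(w)))), f2(f1(w), f2(f1(w), f2(f3(w, w), v, f1(v)), v), f2(f2(w, f2(w, v, w), f3(v, v)), v, f3(w, f1(v)))), f2(f1(f3(v, v)), w, f2(f3(w, v), v, f1(v)))))) = 1 + depth(f2(f1(f1(f3(f2(v, v, v), f1(w)))), f2(f1(w), f2(f1(w), f2(f3(w, w), v, f1(v)), v), f2(f2(w, f2(w, v, w), f3(v, v)), v, f3(w, f1(v)))), f2(f1(f3(v, v)), w, f2(f3(w, v), v, f1(v))))) = 1 + 5 = 6
depth(f3(f1(f2(f3(f1(w), f1(w)), w, f3(f3(f2(v, v, v), w), f1(f3(f2(w, w, w), f2(w, v, v)))))), f1(f2(f1(f1(f3(f2(v, v, v), f1(w)))), f2(f1(w), f2(f1(w), f2(f3(w, w), v, f1(v)), v), f2(f2(w, f2(w, v, w), f3(v, v)), v, f3(w, f1(v)))), f2(f1(f3(v, v)), w, f2(f3(w, v), v, f1(v))))))) = 1 + max(6, 6) = 7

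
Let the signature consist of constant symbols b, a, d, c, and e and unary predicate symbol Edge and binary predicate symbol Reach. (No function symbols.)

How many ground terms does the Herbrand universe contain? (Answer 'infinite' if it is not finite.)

There are no function symbols, so every ground term is one of the 5 constants.
The Herbrand universe is {b, a, d, c, e}, which is finite with 5 elements.

5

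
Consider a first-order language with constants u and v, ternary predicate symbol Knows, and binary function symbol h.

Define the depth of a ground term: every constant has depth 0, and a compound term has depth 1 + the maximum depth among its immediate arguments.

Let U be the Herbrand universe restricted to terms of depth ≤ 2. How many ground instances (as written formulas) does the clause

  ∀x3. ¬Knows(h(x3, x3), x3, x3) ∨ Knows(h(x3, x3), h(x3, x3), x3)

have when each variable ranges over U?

Ground terms of depth ≤ 2:
  Count level by level. With function symbols h/2, the terms of depth ≤ k are the 2 constants together with each function applied to depth-≤(k−1) tuples, so N_k = 2 + N_{k-1}^2.
  N_0 = 2
  N_1 = 2 + 2^2 = 6
  N_2 = 2 + 6^2 = 38
So there are 38 ground terms available for substitution.
The variable x3 ranges independently over the available ground terms, and distinct assignments produce distinct instances.
Number of ground instances = 38.

38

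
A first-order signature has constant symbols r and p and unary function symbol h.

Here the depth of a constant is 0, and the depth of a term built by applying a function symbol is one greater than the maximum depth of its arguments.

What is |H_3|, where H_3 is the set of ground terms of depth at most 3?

Write N_k for the number of ground terms of depth ≤ k. A term of depth ≤ k is either a constant or a function symbol applied to arguments of depth ≤ k−1, so N_k = 2 + N_{k-1}.
N_0 = 2
N_1 = 2 + 2 = 4
N_2 = 2 + 4 = 6
N_3 = 2 + 6 = 8

8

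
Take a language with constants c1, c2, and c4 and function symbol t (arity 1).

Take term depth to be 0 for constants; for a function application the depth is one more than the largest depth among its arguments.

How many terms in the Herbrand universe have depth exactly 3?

Count level by level. With function symbols t/1, the terms of depth ≤ k are the 3 constants together with each function applied to depth-≤(k−1) tuples, so N_k = 3 + N_{k-1}.
N_0 = 3
N_1 = 3 + 3 = 6
N_2 = 3 + 6 = 9
N_3 = 3 + 9 = 12
Terms of depth exactly 3: N_3 − N_2 = 12 − 9 = 3.

3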